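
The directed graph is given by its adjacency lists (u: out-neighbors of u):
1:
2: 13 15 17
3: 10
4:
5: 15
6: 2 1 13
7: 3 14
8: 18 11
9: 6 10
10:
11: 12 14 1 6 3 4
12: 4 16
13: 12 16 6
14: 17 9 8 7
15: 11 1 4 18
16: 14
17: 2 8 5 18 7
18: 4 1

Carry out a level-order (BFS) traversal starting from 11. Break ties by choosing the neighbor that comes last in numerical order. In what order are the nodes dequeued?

11, 14, 12, 6, 4, 3, 1, 17, 9, 8, 7, 16, 13, 2, 10, 18, 5, 15

Visit 11; enqueue 14, 12, 6, 4, 3, 1 → queue [14, 12, 6, 4, 3, 1]
Visit 14; enqueue 17, 9, 8, 7 → queue [12, 6, 4, 3, 1, 17, 9, 8, 7]
Visit 12; enqueue 16 → queue [6, 4, 3, 1, 17, 9, 8, 7, 16]
Visit 6; enqueue 13, 2 → queue [4, 3, 1, 17, 9, 8, 7, 16, 13, 2]
Visit 4 → queue [3, 1, 17, 9, 8, 7, 16, 13, 2]
Visit 3; enqueue 10 → queue [1, 17, 9, 8, 7, 16, 13, 2, 10]
Visit 1 → queue [17, 9, 8, 7, 16, 13, 2, 10]
Visit 17; enqueue 18, 5 → queue [9, 8, 7, 16, 13, 2, 10, 18, 5]
Visit 9 → queue [8, 7, 16, 13, 2, 10, 18, 5]
Visit 8 → queue [7, 16, 13, 2, 10, 18, 5]
Visit 7 → queue [16, 13, 2, 10, 18, 5]
Visit 16 → queue [13, 2, 10, 18, 5]
Visit 13 → queue [2, 10, 18, 5]
Visit 2; enqueue 15 → queue [10, 18, 5, 15]
Visit 10 → queue [18, 5, 15]
Visit 18 → queue [5, 15]
Visit 5 → queue [15]
Visit 15 → queue []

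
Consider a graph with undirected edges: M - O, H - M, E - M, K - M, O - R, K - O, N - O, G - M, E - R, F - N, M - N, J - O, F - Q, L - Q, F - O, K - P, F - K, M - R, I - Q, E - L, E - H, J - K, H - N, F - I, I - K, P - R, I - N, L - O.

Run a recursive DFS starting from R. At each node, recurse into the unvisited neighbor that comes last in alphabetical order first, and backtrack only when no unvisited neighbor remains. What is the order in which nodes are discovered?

R -> P -> K -> O -> N -> M -> H -> E -> L -> Q -> I -> F -> G -> J

Visit R
R → P
P → K
K → O
O → N
N → M
M → H
H → E
E → L
L → Q
Q → I
I → F
M → G
O → J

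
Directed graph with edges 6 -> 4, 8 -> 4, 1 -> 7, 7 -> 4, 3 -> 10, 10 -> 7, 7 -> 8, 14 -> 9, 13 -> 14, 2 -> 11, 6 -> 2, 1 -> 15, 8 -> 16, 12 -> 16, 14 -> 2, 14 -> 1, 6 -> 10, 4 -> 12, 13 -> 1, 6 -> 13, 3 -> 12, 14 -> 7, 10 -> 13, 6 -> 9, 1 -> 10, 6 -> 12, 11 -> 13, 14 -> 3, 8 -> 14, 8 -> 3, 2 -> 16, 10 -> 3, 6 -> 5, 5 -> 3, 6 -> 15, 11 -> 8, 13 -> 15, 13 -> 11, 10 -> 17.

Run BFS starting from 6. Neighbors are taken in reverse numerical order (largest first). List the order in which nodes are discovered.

Visit 6; enqueue 15, 13, 12, 10, 9, 5, 4, 2 → queue [15, 13, 12, 10, 9, 5, 4, 2]
Visit 15 → queue [13, 12, 10, 9, 5, 4, 2]
Visit 13; enqueue 14, 11, 1 → queue [12, 10, 9, 5, 4, 2, 14, 11, 1]
Visit 12; enqueue 16 → queue [10, 9, 5, 4, 2, 14, 11, 1, 16]
Visit 10; enqueue 17, 7, 3 → queue [9, 5, 4, 2, 14, 11, 1, 16, 17, 7, 3]
Visit 9 → queue [5, 4, 2, 14, 11, 1, 16, 17, 7, 3]
Visit 5 → queue [4, 2, 14, 11, 1, 16, 17, 7, 3]
Visit 4 → queue [2, 14, 11, 1, 16, 17, 7, 3]
Visit 2 → queue [14, 11, 1, 16, 17, 7, 3]
Visit 14 → queue [11, 1, 16, 17, 7, 3]
Visit 11; enqueue 8 → queue [1, 16, 17, 7, 3, 8]
Visit 1 → queue [16, 17, 7, 3, 8]
Visit 16 → queue [17, 7, 3, 8]
Visit 17 → queue [7, 3, 8]
Visit 7 → queue [3, 8]
Visit 3 → queue [8]
Visit 8 → queue []

6 -> 15 -> 13 -> 12 -> 10 -> 9 -> 5 -> 4 -> 2 -> 14 -> 11 -> 1 -> 16 -> 17 -> 7 -> 3 -> 8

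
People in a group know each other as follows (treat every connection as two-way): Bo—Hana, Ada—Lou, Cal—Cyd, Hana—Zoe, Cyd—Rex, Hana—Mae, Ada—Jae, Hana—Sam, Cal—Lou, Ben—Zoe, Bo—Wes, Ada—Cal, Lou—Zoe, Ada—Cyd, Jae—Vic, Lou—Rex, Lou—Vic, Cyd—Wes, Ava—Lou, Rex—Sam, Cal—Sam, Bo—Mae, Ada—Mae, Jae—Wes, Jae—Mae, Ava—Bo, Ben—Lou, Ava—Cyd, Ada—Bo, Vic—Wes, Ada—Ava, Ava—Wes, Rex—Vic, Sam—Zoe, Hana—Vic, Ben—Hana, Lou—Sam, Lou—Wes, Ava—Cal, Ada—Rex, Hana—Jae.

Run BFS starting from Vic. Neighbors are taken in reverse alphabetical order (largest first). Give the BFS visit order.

Visit Vic; enqueue Wes, Rex, Lou, Jae, Hana → queue [Wes, Rex, Lou, Jae, Hana]
Visit Wes; enqueue Cyd, Bo, Ava → queue [Rex, Lou, Jae, Hana, Cyd, Bo, Ava]
Visit Rex; enqueue Sam, Ada → queue [Lou, Jae, Hana, Cyd, Bo, Ava, Sam, Ada]
Visit Lou; enqueue Zoe, Cal, Ben → queue [Jae, Hana, Cyd, Bo, Ava, Sam, Ada, Zoe, Cal, Ben]
Visit Jae; enqueue Mae → queue [Hana, Cyd, Bo, Ava, Sam, Ada, Zoe, Cal, Ben, Mae]
Visit Hana → queue [Cyd, Bo, Ava, Sam, Ada, Zoe, Cal, Ben, Mae]
Visit Cyd → queue [Bo, Ava, Sam, Ada, Zoe, Cal, Ben, Mae]
Visit Bo → queue [Ava, Sam, Ada, Zoe, Cal, Ben, Mae]
Visit Ava → queue [Sam, Ada, Zoe, Cal, Ben, Mae]
Visit Sam → queue [Ada, Zoe, Cal, Ben, Mae]
Visit Ada → queue [Zoe, Cal, Ben, Mae]
Visit Zoe → queue [Cal, Ben, Mae]
Visit Cal → queue [Ben, Mae]
Visit Ben → queue [Mae]
Visit Mae → queue []

Vic -> Wes -> Rex -> Lou -> Jae -> Hana -> Cyd -> Bo -> Ava -> Sam -> Ada -> Zoe -> Cal -> Ben -> Mae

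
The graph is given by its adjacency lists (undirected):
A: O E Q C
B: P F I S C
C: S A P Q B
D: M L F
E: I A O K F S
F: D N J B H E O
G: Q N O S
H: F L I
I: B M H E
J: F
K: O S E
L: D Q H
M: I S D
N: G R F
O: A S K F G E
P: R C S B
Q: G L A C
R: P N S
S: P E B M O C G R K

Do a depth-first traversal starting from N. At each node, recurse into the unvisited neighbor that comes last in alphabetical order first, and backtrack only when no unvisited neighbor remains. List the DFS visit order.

Visit N
N → R
R → S
S → P
P → C
C → Q
Q → L
L → H
H → I
I → M
M → D
D → F
F → O
O → K
K → E
E → A
O → G
F → J
F → B

N R S P C Q L H I M D F O K E A G J B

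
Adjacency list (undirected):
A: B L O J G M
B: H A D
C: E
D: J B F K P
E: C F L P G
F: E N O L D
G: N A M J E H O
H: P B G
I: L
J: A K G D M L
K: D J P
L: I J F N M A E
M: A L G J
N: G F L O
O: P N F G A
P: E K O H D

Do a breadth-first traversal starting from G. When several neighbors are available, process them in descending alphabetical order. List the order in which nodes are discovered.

G -> O -> N -> M -> J -> H -> E -> A -> P -> F -> L -> K -> D -> B -> C -> I

Visit G; enqueue O, N, M, J, H, E, A → queue [O, N, M, J, H, E, A]
Visit O; enqueue P, F → queue [N, M, J, H, E, A, P, F]
Visit N; enqueue L → queue [M, J, H, E, A, P, F, L]
Visit M → queue [J, H, E, A, P, F, L]
Visit J; enqueue K, D → queue [H, E, A, P, F, L, K, D]
Visit H; enqueue B → queue [E, A, P, F, L, K, D, B]
Visit E; enqueue C → queue [A, P, F, L, K, D, B, C]
Visit A → queue [P, F, L, K, D, B, C]
Visit P → queue [F, L, K, D, B, C]
Visit F → queue [L, K, D, B, C]
Visit L; enqueue I → queue [K, D, B, C, I]
Visit K → queue [D, B, C, I]
Visit D → queue [B, C, I]
Visit B → queue [C, I]
Visit C → queue [I]
Visit I → queue []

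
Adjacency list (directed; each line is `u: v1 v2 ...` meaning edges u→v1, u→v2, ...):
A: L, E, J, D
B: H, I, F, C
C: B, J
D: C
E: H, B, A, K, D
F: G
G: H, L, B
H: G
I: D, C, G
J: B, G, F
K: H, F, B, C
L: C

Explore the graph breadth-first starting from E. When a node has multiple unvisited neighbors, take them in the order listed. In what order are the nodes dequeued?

E -> H -> B -> A -> K -> D -> G -> I -> F -> C -> L -> J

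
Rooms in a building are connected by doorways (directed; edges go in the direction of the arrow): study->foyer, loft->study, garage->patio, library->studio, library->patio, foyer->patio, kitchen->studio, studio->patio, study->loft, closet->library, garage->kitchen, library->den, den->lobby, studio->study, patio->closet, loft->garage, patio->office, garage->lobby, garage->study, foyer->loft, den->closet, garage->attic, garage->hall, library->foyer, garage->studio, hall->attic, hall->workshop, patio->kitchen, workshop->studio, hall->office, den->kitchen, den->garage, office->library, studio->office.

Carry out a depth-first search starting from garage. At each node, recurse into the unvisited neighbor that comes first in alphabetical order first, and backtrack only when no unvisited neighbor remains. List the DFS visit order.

Visit garage
garage → attic
garage → hall
hall → office
office → library
library → den
den → closet
den → kitchen
kitchen → studio
studio → patio
studio → study
study → foyer
foyer → loft
den → lobby
hall → workshop

garage -> attic -> hall -> office -> library -> den -> closet -> kitchen -> studio -> patio -> study -> foyer -> loft -> lobby -> workshop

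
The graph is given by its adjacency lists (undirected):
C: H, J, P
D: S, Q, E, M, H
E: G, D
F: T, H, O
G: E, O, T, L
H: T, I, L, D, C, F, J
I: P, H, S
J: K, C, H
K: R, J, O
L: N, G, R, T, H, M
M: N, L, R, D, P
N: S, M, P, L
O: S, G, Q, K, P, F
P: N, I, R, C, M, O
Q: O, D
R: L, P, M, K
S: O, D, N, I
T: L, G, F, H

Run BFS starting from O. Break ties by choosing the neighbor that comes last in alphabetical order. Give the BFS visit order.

Visit O; enqueue S, Q, P, K, G, F → queue [S, Q, P, K, G, F]
Visit S; enqueue N, I, D → queue [Q, P, K, G, F, N, I, D]
Visit Q → queue [P, K, G, F, N, I, D]
Visit P; enqueue R, M, C → queue [K, G, F, N, I, D, R, M, C]
Visit K; enqueue J → queue [G, F, N, I, D, R, M, C, J]
Visit G; enqueue T, L, E → queue [F, N, I, D, R, M, C, J, T, L, E]
Visit F; enqueue H → queue [N, I, D, R, M, C, J, T, L, E, H]
Visit N → queue [I, D, R, M, C, J, T, L, E, H]
Visit I → queue [D, R, M, C, J, T, L, E, H]
Visit D → queue [R, M, C, J, T, L, E, H]
Visit R → queue [M, C, J, T, L, E, H]
Visit M → queue [C, J, T, L, E, H]
Visit C → queue [J, T, L, E, H]
Visit J → queue [T, L, E, H]
Visit T → queue [L, E, H]
Visit L → queue [E, H]
Visit E → queue [H]
Visit H → queue []

O S Q P K G F N I D R M C J T L E H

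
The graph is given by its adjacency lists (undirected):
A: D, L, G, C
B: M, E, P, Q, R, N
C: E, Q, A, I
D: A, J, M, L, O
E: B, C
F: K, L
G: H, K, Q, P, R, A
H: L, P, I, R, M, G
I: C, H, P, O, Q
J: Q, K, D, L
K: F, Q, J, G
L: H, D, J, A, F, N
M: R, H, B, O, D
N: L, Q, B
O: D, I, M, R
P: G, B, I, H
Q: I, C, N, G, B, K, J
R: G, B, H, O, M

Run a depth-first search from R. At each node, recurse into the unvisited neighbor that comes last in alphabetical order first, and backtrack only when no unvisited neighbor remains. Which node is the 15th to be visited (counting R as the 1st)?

C

Visit R
R → O
O → M
M → H
H → P
P → I
I → Q
Q → N
N → L
L → J
J → K
K → G
G → A
A → D
A → C
C → E
E → B
K → F

Visit order: R, O, M, H, P, I, Q, N, L, J, K, G, A, D, C, E, B, F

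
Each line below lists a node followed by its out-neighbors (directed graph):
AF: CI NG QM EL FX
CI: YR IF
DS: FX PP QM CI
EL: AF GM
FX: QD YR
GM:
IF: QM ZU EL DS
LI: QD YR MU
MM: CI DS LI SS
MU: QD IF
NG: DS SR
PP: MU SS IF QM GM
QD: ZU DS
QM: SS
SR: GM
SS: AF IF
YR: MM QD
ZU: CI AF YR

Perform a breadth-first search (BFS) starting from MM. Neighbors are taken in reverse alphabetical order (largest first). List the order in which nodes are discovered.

Visit MM; enqueue SS, LI, DS, CI → queue [SS, LI, DS, CI]
Visit SS; enqueue IF, AF → queue [LI, DS, CI, IF, AF]
Visit LI; enqueue YR, QD, MU → queue [DS, CI, IF, AF, YR, QD, MU]
Visit DS; enqueue QM, PP, FX → queue [CI, IF, AF, YR, QD, MU, QM, PP, FX]
Visit CI → queue [IF, AF, YR, QD, MU, QM, PP, FX]
Visit IF; enqueue ZU, EL → queue [AF, YR, QD, MU, QM, PP, FX, ZU, EL]
Visit AF; enqueue NG → queue [YR, QD, MU, QM, PP, FX, ZU, EL, NG]
Visit YR → queue [QD, MU, QM, PP, FX, ZU, EL, NG]
Visit QD → queue [MU, QM, PP, FX, ZU, EL, NG]
Visit MU → queue [QM, PP, FX, ZU, EL, NG]
Visit QM → queue [PP, FX, ZU, EL, NG]
Visit PP; enqueue GM → queue [FX, ZU, EL, NG, GM]
Visit FX → queue [ZU, EL, NG, GM]
Visit ZU → queue [EL, NG, GM]
Visit EL → queue [NG, GM]
Visit NG; enqueue SR → queue [GM, SR]
Visit GM → queue [SR]
Visit SR → queue []

MM -> SS -> LI -> DS -> CI -> IF -> AF -> YR -> QD -> MU -> QM -> PP -> FX -> ZU -> EL -> NG -> GM -> SR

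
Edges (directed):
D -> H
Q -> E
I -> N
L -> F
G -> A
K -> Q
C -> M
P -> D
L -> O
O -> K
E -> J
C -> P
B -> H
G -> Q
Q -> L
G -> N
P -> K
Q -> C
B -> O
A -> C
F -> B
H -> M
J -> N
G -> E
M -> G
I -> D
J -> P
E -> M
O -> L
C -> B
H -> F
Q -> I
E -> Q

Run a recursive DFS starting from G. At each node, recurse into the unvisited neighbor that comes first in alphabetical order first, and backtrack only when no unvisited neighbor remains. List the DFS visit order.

Visit G
G → A
A → C
C → B
B → H
H → F
H → M
B → O
O → K
K → Q
Q → E
E → J
J → N
J → P
P → D
Q → I
Q → L

G, A, C, B, H, F, M, O, K, Q, E, J, N, P, D, I, L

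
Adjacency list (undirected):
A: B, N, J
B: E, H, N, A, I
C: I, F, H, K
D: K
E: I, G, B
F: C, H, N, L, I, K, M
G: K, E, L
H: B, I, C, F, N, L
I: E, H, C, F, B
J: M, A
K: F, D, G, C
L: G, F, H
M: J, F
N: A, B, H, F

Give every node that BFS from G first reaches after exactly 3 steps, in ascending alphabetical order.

Level 0: G
Level 1: E, K, L
Level 2: B, C, D, F, H, I
Level 3: A, M, N
Level 4: J

A, M, N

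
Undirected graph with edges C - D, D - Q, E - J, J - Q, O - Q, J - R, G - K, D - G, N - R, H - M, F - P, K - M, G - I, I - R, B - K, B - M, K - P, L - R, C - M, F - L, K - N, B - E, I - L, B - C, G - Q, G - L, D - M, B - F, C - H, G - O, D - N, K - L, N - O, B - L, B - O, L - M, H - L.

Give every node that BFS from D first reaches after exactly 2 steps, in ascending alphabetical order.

Level 0: D
Level 1: C, G, M, N, Q
Level 2: B, H, I, J, K, L, O, R
Level 3: E, F, P

B, H, I, J, K, L, O, R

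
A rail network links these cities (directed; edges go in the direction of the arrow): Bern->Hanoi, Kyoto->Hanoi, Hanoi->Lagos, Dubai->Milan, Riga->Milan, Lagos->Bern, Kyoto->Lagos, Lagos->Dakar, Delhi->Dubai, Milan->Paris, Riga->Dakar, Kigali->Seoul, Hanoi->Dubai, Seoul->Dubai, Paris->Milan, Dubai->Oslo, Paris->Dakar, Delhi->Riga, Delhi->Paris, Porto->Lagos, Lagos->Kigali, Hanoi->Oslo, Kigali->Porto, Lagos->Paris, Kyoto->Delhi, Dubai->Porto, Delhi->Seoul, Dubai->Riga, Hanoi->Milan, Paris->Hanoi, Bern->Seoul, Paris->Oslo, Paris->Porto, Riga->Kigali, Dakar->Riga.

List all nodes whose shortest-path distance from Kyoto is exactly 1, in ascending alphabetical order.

Level 0: Kyoto
Level 1: Delhi, Hanoi, Lagos
Level 2: Bern, Dakar, Dubai, Kigali, Milan, Oslo, Paris, Riga, Seoul
Level 3: Porto

Delhi, Hanoi, Lagos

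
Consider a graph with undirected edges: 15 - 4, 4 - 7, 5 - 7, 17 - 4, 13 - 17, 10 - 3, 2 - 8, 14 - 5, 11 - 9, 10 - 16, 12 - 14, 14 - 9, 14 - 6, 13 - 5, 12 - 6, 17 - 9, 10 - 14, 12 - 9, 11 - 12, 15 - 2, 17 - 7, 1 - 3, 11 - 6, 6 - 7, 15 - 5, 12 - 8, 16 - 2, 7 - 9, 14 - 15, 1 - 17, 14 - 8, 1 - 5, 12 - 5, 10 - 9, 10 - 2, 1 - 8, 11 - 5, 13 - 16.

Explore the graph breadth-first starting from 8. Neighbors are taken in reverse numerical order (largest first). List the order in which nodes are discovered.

Visit 8; enqueue 14, 12, 2, 1 → queue [14, 12, 2, 1]
Visit 14; enqueue 15, 10, 9, 6, 5 → queue [12, 2, 1, 15, 10, 9, 6, 5]
Visit 12; enqueue 11 → queue [2, 1, 15, 10, 9, 6, 5, 11]
Visit 2; enqueue 16 → queue [1, 15, 10, 9, 6, 5, 11, 16]
Visit 1; enqueue 17, 3 → queue [15, 10, 9, 6, 5, 11, 16, 17, 3]
Visit 15; enqueue 4 → queue [10, 9, 6, 5, 11, 16, 17, 3, 4]
Visit 10 → queue [9, 6, 5, 11, 16, 17, 3, 4]
Visit 9; enqueue 7 → queue [6, 5, 11, 16, 17, 3, 4, 7]
Visit 6 → queue [5, 11, 16, 17, 3, 4, 7]
Visit 5; enqueue 13 → queue [11, 16, 17, 3, 4, 7, 13]
Visit 11 → queue [16, 17, 3, 4, 7, 13]
Visit 16 → queue [17, 3, 4, 7, 13]
Visit 17 → queue [3, 4, 7, 13]
Visit 3 → queue [4, 7, 13]
Visit 4 → queue [7, 13]
Visit 7 → queue [13]
Visit 13 → queue []

8 14 12 2 1 15 10 9 6 5 11 16 17 3 4 7 13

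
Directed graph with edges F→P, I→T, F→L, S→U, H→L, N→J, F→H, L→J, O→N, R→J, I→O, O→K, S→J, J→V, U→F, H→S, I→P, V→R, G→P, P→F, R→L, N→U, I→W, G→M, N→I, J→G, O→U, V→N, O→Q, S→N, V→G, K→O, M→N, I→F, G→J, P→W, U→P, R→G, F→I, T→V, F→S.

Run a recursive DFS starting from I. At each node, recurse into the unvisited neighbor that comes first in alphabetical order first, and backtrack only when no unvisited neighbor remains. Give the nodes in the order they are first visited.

Visit I
I → F
F → H
H → L
L → J
J → G
G → M
M → N
N → U
U → P
P → W
J → V
V → R
H → S
I → O
O → K
O → Q
I → T

I -> F -> H -> L -> J -> G -> M -> N -> U -> P -> W -> V -> R -> S -> O -> K -> Q -> T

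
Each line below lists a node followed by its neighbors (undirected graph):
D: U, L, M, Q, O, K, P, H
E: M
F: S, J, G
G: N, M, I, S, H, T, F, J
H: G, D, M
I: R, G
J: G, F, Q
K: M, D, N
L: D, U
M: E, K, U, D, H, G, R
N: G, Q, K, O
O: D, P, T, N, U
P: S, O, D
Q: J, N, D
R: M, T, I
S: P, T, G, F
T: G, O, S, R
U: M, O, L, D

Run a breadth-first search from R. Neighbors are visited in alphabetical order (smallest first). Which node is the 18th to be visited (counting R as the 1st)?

Q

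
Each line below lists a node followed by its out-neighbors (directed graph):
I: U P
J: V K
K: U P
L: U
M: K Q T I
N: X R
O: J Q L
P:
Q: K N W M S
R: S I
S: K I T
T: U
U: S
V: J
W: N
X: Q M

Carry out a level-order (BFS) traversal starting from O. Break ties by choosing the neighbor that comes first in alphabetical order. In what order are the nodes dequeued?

Visit O; enqueue J, L, Q → queue [J, L, Q]
Visit J; enqueue K, V → queue [L, Q, K, V]
Visit L; enqueue U → queue [Q, K, V, U]
Visit Q; enqueue M, N, S, W → queue [K, V, U, M, N, S, W]
Visit K; enqueue P → queue [V, U, M, N, S, W, P]
Visit V → queue [U, M, N, S, W, P]
Visit U → queue [M, N, S, W, P]
Visit M; enqueue I, T → queue [N, S, W, P, I, T]
Visit N; enqueue R, X → queue [S, W, P, I, T, R, X]
Visit S → queue [W, P, I, T, R, X]
Visit W → queue [P, I, T, R, X]
Visit P → queue [I, T, R, X]
Visit I → queue [T, R, X]
Visit T → queue [R, X]
Visit R → queue [X]
Visit X → queue []

O → J → L → Q → K → V → U → M → N → S → W → P → I → T → R → X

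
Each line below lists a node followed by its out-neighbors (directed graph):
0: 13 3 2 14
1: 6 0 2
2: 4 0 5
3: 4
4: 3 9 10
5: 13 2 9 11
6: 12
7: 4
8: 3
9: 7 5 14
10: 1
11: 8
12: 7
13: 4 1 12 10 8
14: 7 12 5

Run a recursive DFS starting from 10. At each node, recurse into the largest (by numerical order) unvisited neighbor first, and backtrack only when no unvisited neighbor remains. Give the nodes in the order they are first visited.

10, 1, 6, 12, 7, 4, 9, 14, 5, 13, 8, 3, 11, 2, 0

Visit 10
10 → 1
1 → 6
6 → 12
12 → 7
7 → 4
4 → 9
9 → 14
14 → 5
5 → 13
13 → 8
8 → 3
5 → 11
5 → 2
2 → 0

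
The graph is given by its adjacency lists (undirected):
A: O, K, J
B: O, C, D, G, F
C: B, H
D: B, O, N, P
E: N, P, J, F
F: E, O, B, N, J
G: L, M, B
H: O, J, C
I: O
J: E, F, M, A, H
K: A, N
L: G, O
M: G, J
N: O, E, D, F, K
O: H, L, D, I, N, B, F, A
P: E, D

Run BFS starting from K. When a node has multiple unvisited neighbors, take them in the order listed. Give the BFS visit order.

K A N O J E D F H L I B M P C G

Visit K; enqueue A, N → queue [A, N]
Visit A; enqueue O, J → queue [N, O, J]
Visit N; enqueue E, D, F → queue [O, J, E, D, F]
Visit O; enqueue H, L, I, B → queue [J, E, D, F, H, L, I, B]
Visit J; enqueue M → queue [E, D, F, H, L, I, B, M]
Visit E; enqueue P → queue [D, F, H, L, I, B, M, P]
Visit D → queue [F, H, L, I, B, M, P]
Visit F → queue [H, L, I, B, M, P]
Visit H; enqueue C → queue [L, I, B, M, P, C]
Visit L; enqueue G → queue [I, B, M, P, C, G]
Visit I → queue [B, M, P, C, G]
Visit B → queue [M, P, C, G]
Visit M → queue [P, C, G]
Visit P → queue [C, G]
Visit C → queue [G]
Visit G → queue []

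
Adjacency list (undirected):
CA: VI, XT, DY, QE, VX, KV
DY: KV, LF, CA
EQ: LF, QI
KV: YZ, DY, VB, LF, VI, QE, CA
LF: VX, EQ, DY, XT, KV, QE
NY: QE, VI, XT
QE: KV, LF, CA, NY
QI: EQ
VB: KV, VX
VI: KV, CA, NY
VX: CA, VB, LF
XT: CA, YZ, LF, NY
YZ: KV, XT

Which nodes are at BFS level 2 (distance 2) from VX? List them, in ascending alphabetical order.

DY, EQ, KV, QE, VI, XT

Level 0: VX
Level 1: CA, LF, VB
Level 2: DY, EQ, KV, QE, VI, XT
Level 3: NY, QI, YZ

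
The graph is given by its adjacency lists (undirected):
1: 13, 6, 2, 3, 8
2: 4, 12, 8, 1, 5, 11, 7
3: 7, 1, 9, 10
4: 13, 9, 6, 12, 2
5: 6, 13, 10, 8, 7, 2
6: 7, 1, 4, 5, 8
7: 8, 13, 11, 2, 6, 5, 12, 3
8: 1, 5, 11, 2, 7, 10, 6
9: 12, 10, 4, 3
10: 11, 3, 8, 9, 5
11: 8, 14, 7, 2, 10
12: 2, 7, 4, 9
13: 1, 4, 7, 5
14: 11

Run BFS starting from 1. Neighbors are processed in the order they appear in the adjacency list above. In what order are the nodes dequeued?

Visit 1; enqueue 13, 6, 2, 3, 8 → queue [13, 6, 2, 3, 8]
Visit 13; enqueue 4, 7, 5 → queue [6, 2, 3, 8, 4, 7, 5]
Visit 6 → queue [2, 3, 8, 4, 7, 5]
Visit 2; enqueue 12, 11 → queue [3, 8, 4, 7, 5, 12, 11]
Visit 3; enqueue 9, 10 → queue [8, 4, 7, 5, 12, 11, 9, 10]
Visit 8 → queue [4, 7, 5, 12, 11, 9, 10]
Visit 4 → queue [7, 5, 12, 11, 9, 10]
Visit 7 → queue [5, 12, 11, 9, 10]
Visit 5 → queue [12, 11, 9, 10]
Visit 12 → queue [11, 9, 10]
Visit 11; enqueue 14 → queue [9, 10, 14]
Visit 9 → queue [10, 14]
Visit 10 → queue [14]
Visit 14 → queue []

1, 13, 6, 2, 3, 8, 4, 7, 5, 12, 11, 9, 10, 14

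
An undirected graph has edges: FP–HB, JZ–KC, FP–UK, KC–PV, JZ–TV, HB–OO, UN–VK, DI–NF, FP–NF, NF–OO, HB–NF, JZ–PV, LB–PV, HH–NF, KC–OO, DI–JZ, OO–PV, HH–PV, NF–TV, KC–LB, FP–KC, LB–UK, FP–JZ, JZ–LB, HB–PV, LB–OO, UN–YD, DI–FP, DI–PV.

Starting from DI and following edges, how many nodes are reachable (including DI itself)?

12

BFS from DI visits: DI, FP, JZ, NF, PV, HB, KC, UK, LB, TV, HH, OO
Reachable nodes: 12 of 15 total.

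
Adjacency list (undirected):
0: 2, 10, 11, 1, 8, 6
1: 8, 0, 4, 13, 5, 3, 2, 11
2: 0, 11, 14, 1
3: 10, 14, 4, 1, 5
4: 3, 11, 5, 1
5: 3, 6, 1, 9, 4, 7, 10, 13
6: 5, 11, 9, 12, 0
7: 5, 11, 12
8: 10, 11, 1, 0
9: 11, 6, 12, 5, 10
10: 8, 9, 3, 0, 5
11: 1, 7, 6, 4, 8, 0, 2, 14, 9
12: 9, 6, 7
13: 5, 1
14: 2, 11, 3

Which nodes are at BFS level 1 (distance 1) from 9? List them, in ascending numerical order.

5, 6, 10, 11, 12

Level 0: 9
Level 1: 5, 6, 10, 11, 12
Level 2: 0, 1, 2, 3, 4, 7, 8, 13, 14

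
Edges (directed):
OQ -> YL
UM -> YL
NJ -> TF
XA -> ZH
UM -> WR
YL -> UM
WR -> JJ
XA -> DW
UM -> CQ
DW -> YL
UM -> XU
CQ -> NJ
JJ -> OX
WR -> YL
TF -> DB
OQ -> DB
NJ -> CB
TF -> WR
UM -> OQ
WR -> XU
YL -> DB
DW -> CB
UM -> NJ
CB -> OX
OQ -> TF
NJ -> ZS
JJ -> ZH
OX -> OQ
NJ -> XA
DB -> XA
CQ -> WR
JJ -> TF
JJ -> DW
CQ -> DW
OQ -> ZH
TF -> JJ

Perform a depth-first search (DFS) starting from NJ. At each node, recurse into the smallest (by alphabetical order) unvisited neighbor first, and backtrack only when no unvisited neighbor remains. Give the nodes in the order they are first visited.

NJ, CB, OX, OQ, DB, XA, DW, YL, UM, CQ, WR, JJ, TF, ZH, XU, ZS

Visit NJ
NJ → CB
CB → OX
OX → OQ
OQ → DB
DB → XA
XA → DW
DW → YL
YL → UM
UM → CQ
CQ → WR
WR → JJ
JJ → TF
JJ → ZH
WR → XU
NJ → ZS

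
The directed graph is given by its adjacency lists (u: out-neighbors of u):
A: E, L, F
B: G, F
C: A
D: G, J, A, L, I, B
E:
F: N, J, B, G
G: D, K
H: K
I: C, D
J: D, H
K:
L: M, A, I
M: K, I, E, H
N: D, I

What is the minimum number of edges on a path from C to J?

3

Level 0: C
Level 1: A
Level 2: E, F, L
Level 3: B, G, I, J, M, N
Level 4: D, H, K
J first appears at level 3.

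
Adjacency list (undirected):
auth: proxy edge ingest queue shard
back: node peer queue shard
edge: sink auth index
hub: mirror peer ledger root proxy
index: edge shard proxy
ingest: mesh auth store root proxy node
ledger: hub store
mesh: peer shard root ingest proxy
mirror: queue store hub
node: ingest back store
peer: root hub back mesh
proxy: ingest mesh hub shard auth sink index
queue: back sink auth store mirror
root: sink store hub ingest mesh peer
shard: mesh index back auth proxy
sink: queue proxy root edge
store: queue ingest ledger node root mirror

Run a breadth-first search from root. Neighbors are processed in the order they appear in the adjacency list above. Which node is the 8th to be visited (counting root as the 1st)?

queue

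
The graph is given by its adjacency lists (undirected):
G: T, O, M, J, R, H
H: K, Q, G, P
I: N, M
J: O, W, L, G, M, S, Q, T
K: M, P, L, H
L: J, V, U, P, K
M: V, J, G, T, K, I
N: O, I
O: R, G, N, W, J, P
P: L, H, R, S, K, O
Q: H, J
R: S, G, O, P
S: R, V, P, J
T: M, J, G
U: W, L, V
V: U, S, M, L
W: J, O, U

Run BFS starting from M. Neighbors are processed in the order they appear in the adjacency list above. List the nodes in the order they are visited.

M → V → J → G → T → K → I → U → S → L → O → W → Q → R → H → P → N

Visit M; enqueue V, J, G, T, K, I → queue [V, J, G, T, K, I]
Visit V; enqueue U, S, L → queue [J, G, T, K, I, U, S, L]
Visit J; enqueue O, W, Q → queue [G, T, K, I, U, S, L, O, W, Q]
Visit G; enqueue R, H → queue [T, K, I, U, S, L, O, W, Q, R, H]
Visit T → queue [K, I, U, S, L, O, W, Q, R, H]
Visit K; enqueue P → queue [I, U, S, L, O, W, Q, R, H, P]
Visit I; enqueue N → queue [U, S, L, O, W, Q, R, H, P, N]
Visit U → queue [S, L, O, W, Q, R, H, P, N]
Visit S → queue [L, O, W, Q, R, H, P, N]
Visit L → queue [O, W, Q, R, H, P, N]
Visit O → queue [W, Q, R, H, P, N]
Visit W → queue [Q, R, H, P, N]
Visit Q → queue [R, H, P, N]
Visit R → queue [H, P, N]
Visit H → queue [P, N]
Visit P → queue [N]
Visit N → queue []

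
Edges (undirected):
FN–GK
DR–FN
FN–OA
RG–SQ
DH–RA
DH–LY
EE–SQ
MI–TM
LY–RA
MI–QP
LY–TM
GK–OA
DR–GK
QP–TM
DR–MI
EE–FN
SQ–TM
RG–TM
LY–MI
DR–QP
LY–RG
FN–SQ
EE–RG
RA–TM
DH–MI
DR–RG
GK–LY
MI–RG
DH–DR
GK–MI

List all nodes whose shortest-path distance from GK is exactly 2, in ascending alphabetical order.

DH, EE, QP, RA, RG, SQ, TM

Level 0: GK
Level 1: DR, FN, LY, MI, OA
Level 2: DH, EE, QP, RA, RG, SQ, TM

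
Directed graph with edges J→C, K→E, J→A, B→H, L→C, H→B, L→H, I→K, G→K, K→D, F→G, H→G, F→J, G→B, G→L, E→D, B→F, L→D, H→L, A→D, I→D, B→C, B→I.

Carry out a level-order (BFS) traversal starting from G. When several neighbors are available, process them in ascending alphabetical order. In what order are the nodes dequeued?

G B K L C F H I D E J A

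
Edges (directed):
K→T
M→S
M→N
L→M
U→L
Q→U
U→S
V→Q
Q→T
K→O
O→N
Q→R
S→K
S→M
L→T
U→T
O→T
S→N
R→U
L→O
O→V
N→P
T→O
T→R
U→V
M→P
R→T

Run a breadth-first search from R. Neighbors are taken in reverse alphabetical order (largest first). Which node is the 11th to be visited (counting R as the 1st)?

Visit R; enqueue U, T → queue [U, T]
Visit U; enqueue V, S, L → queue [T, V, S, L]
Visit T; enqueue O → queue [V, S, L, O]
Visit V; enqueue Q → queue [S, L, O, Q]
Visit S; enqueue N, M, K → queue [L, O, Q, N, M, K]
Visit L → queue [O, Q, N, M, K]
Visit O → queue [Q, N, M, K]
Visit Q → queue [N, M, K]
Visit N; enqueue P → queue [M, K, P]
Visit M → queue [K, P]
Visit K → queue [P]
Visit P → queue []

Visit order: R, U, T, V, S, L, O, Q, N, M, K, P

K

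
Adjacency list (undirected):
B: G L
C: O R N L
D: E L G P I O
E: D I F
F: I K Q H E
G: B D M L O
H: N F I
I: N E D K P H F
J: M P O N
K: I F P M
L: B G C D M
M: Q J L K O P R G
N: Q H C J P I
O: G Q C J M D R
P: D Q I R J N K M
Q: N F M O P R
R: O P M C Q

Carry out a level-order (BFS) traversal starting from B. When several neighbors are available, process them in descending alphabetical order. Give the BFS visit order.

B, L, G, M, D, C, O, R, Q, P, K, J, I, E, N, F, H

Visit B; enqueue L, G → queue [L, G]
Visit L; enqueue M, D, C → queue [G, M, D, C]
Visit G; enqueue O → queue [M, D, C, O]
Visit M; enqueue R, Q, P, K, J → queue [D, C, O, R, Q, P, K, J]
Visit D; enqueue I, E → queue [C, O, R, Q, P, K, J, I, E]
Visit C; enqueue N → queue [O, R, Q, P, K, J, I, E, N]
Visit O → queue [R, Q, P, K, J, I, E, N]
Visit R → queue [Q, P, K, J, I, E, N]
Visit Q; enqueue F → queue [P, K, J, I, E, N, F]
Visit P → queue [K, J, I, E, N, F]
Visit K → queue [J, I, E, N, F]
Visit J → queue [I, E, N, F]
Visit I; enqueue H → queue [E, N, F, H]
Visit E → queue [N, F, H]
Visit N → queue [F, H]
Visit F → queue [H]
Visit H → queue []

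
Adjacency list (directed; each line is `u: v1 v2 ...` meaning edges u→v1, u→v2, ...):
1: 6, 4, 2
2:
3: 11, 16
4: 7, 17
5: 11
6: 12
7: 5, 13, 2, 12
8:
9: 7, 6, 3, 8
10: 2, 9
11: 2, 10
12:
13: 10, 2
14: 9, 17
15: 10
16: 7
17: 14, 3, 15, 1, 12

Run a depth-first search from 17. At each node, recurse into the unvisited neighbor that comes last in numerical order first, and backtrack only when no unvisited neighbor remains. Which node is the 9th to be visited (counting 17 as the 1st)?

12

Visit 17
17 → 15
15 → 10
10 → 9
9 → 8
9 → 7
7 → 13
13 → 2
7 → 12
7 → 5
5 → 11
9 → 6
9 → 3
3 → 16
17 → 14
17 → 1
1 → 4

Visit order: 17, 15, 10, 9, 8, 7, 13, 2, 12, 5, 11, 6, 3, 16, 14, 1, 4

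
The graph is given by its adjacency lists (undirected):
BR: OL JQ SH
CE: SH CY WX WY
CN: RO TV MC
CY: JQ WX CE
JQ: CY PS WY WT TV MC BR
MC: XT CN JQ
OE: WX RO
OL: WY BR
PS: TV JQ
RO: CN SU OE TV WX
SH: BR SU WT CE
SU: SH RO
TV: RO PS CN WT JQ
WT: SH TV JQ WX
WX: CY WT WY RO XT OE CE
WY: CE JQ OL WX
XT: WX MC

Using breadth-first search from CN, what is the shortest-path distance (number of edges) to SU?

2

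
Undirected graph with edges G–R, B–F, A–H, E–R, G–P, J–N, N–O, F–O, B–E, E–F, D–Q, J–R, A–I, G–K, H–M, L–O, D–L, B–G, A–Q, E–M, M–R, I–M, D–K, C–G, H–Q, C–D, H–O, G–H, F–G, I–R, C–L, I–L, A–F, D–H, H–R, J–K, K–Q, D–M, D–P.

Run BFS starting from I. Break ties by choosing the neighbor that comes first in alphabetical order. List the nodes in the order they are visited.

I -> A -> L -> M -> R -> F -> H -> Q -> C -> D -> O -> E -> G -> J -> B -> K -> P -> N

Visit I; enqueue A, L, M, R → queue [A, L, M, R]
Visit A; enqueue F, H, Q → queue [L, M, R, F, H, Q]
Visit L; enqueue C, D, O → queue [M, R, F, H, Q, C, D, O]
Visit M; enqueue E → queue [R, F, H, Q, C, D, O, E]
Visit R; enqueue G, J → queue [F, H, Q, C, D, O, E, G, J]
Visit F; enqueue B → queue [H, Q, C, D, O, E, G, J, B]
Visit H → queue [Q, C, D, O, E, G, J, B]
Visit Q; enqueue K → queue [C, D, O, E, G, J, B, K]
Visit C → queue [D, O, E, G, J, B, K]
Visit D; enqueue P → queue [O, E, G, J, B, K, P]
Visit O; enqueue N → queue [E, G, J, B, K, P, N]
Visit E → queue [G, J, B, K, P, N]
Visit G → queue [J, B, K, P, N]
Visit J → queue [B, K, P, N]
Visit B → queue [K, P, N]
Visit K → queue [P, N]
Visit P → queue [N]
Visit N → queue []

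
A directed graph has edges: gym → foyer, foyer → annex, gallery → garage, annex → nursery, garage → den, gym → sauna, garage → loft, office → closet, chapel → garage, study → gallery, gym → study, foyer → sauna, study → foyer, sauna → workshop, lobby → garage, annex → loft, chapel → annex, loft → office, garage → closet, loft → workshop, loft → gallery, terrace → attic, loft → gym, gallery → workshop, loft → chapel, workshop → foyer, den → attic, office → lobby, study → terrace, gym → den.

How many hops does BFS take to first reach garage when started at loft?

Level 0: loft
Level 1: chapel, gallery, gym, office, workshop
Level 2: annex, closet, den, foyer, garage, lobby, sauna, study
Level 3: attic, nursery, terrace
garage first appears at level 2.

2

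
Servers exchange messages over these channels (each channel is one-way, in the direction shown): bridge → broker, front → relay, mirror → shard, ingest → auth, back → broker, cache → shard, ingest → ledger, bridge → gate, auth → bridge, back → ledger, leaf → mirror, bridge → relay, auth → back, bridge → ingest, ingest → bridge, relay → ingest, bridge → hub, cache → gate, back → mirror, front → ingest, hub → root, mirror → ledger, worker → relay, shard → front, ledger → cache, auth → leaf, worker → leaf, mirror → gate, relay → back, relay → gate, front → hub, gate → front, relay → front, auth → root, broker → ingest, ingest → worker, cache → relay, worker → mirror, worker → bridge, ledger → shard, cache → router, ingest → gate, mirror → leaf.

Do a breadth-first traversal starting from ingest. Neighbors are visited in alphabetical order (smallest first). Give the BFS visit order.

Visit ingest; enqueue auth, bridge, gate, ledger, worker → queue [auth, bridge, gate, ledger, worker]
Visit auth; enqueue back, leaf, root → queue [bridge, gate, ledger, worker, back, leaf, root]
Visit bridge; enqueue broker, hub, relay → queue [gate, ledger, worker, back, leaf, root, broker, hub, relay]
Visit gate; enqueue front → queue [ledger, worker, back, leaf, root, broker, hub, relay, front]
Visit ledger; enqueue cache, shard → queue [worker, back, leaf, root, broker, hub, relay, front, cache, shard]
Visit worker; enqueue mirror → queue [back, leaf, root, broker, hub, relay, front, cache, shard, mirror]
Visit back → queue [leaf, root, broker, hub, relay, front, cache, shard, mirror]
Visit leaf → queue [root, broker, hub, relay, front, cache, shard, mirror]
Visit root → queue [broker, hub, relay, front, cache, shard, mirror]
Visit broker → queue [hub, relay, front, cache, shard, mirror]
Visit hub → queue [relay, front, cache, shard, mirror]
Visit relay → queue [front, cache, shard, mirror]
Visit front → queue [cache, shard, mirror]
Visit cache; enqueue router → queue [shard, mirror, router]
Visit shard → queue [mirror, router]
Visit mirror → queue [router]
Visit router → queue []

ingest -> auth -> bridge -> gate -> ledger -> worker -> back -> leaf -> root -> broker -> hub -> relay -> front -> cache -> shard -> mirror -> router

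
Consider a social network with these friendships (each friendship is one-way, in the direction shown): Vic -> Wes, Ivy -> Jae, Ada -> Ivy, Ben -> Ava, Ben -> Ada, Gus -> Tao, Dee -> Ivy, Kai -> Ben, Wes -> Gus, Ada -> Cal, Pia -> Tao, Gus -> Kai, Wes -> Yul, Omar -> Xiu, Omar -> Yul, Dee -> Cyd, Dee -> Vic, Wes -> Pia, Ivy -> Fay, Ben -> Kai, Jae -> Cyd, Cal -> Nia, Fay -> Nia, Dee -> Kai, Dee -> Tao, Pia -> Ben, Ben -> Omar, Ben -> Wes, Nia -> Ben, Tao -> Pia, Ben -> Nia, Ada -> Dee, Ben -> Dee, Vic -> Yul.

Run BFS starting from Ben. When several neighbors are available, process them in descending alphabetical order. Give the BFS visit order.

Visit Ben; enqueue Wes, Omar, Nia, Kai, Dee, Ava, Ada → queue [Wes, Omar, Nia, Kai, Dee, Ava, Ada]
Visit Wes; enqueue Yul, Pia, Gus → queue [Omar, Nia, Kai, Dee, Ava, Ada, Yul, Pia, Gus]
Visit Omar; enqueue Xiu → queue [Nia, Kai, Dee, Ava, Ada, Yul, Pia, Gus, Xiu]
Visit Nia → queue [Kai, Dee, Ava, Ada, Yul, Pia, Gus, Xiu]
Visit Kai → queue [Dee, Ava, Ada, Yul, Pia, Gus, Xiu]
Visit Dee; enqueue Vic, Tao, Ivy, Cyd → queue [Ava, Ada, Yul, Pia, Gus, Xiu, Vic, Tao, Ivy, Cyd]
Visit Ava → queue [Ada, Yul, Pia, Gus, Xiu, Vic, Tao, Ivy, Cyd]
Visit Ada; enqueue Cal → queue [Yul, Pia, Gus, Xiu, Vic, Tao, Ivy, Cyd, Cal]
Visit Yul → queue [Pia, Gus, Xiu, Vic, Tao, Ivy, Cyd, Cal]
Visit Pia → queue [Gus, Xiu, Vic, Tao, Ivy, Cyd, Cal]
Visit Gus → queue [Xiu, Vic, Tao, Ivy, Cyd, Cal]
Visit Xiu → queue [Vic, Tao, Ivy, Cyd, Cal]
Visit Vic → queue [Tao, Ivy, Cyd, Cal]
Visit Tao → queue [Ivy, Cyd, Cal]
Visit Ivy; enqueue Jae, Fay → queue [Cyd, Cal, Jae, Fay]
Visit Cyd → queue [Cal, Jae, Fay]
Visit Cal → queue [Jae, Fay]
Visit Jae → queue [Fay]
Visit Fay → queue []

Ben, Wes, Omar, Nia, Kai, Dee, Ava, Ada, Yul, Pia, Gus, Xiu, Vic, Tao, Ivy, Cyd, Cal, Jae, Fay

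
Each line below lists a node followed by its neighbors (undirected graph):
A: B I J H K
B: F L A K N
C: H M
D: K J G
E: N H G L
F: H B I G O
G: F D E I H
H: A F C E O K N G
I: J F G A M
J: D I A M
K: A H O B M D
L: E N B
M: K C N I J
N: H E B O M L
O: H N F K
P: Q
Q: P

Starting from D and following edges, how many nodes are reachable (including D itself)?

BFS from D visits: D, G, J, K, E, F, H, I, A, M, B, O, L, N, C
Reachable nodes: 15 of 17 total.

15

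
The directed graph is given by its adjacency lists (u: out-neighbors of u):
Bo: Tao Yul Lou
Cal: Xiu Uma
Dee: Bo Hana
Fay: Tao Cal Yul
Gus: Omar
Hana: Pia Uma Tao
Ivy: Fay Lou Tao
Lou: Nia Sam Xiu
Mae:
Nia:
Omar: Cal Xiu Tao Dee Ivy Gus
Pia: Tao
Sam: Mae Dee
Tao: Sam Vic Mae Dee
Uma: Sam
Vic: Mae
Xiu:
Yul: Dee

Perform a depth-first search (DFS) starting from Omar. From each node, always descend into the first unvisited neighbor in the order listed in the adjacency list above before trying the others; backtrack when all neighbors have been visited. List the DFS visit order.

Omar, Cal, Xiu, Uma, Sam, Mae, Dee, Bo, Tao, Vic, Yul, Lou, Nia, Hana, Pia, Ivy, Fay, Gus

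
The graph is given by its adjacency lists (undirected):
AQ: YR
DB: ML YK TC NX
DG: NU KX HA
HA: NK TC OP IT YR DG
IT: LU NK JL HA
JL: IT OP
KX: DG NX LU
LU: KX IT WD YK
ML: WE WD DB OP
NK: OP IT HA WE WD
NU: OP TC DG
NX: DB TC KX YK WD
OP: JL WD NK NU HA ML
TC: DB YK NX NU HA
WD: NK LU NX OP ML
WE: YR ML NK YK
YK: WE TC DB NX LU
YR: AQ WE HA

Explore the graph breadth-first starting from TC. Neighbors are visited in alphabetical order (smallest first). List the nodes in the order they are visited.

Visit TC; enqueue DB, HA, NU, NX, YK → queue [DB, HA, NU, NX, YK]
Visit DB; enqueue ML → queue [HA, NU, NX, YK, ML]
Visit HA; enqueue DG, IT, NK, OP, YR → queue [NU, NX, YK, ML, DG, IT, NK, OP, YR]
Visit NU → queue [NX, YK, ML, DG, IT, NK, OP, YR]
Visit NX; enqueue KX, WD → queue [YK, ML, DG, IT, NK, OP, YR, KX, WD]
Visit YK; enqueue LU, WE → queue [ML, DG, IT, NK, OP, YR, KX, WD, LU, WE]
Visit ML → queue [DG, IT, NK, OP, YR, KX, WD, LU, WE]
Visit DG → queue [IT, NK, OP, YR, KX, WD, LU, WE]
Visit IT; enqueue JL → queue [NK, OP, YR, KX, WD, LU, WE, JL]
Visit NK → queue [OP, YR, KX, WD, LU, WE, JL]
Visit OP → queue [YR, KX, WD, LU, WE, JL]
Visit YR; enqueue AQ → queue [KX, WD, LU, WE, JL, AQ]
Visit KX → queue [WD, LU, WE, JL, AQ]
Visit WD → queue [LU, WE, JL, AQ]
Visit LU → queue [WE, JL, AQ]
Visit WE → queue [JL, AQ]
Visit JL → queue [AQ]
Visit AQ → queue []

TC DB HA NU NX YK ML DG IT NK OP YR KX WD LU WE JL AQ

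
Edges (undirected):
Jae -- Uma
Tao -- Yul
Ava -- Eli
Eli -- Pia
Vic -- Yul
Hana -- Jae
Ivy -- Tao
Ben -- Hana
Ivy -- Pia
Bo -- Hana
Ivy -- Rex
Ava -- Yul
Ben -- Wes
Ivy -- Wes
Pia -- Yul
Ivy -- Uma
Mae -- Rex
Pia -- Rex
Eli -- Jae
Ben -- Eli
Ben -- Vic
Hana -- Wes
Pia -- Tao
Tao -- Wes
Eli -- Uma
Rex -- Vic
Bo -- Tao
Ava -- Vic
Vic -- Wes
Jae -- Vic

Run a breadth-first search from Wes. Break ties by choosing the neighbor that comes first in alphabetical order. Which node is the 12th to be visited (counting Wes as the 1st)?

Uma

Visit Wes; enqueue Ben, Hana, Ivy, Tao, Vic → queue [Ben, Hana, Ivy, Tao, Vic]
Visit Ben; enqueue Eli → queue [Hana, Ivy, Tao, Vic, Eli]
Visit Hana; enqueue Bo, Jae → queue [Ivy, Tao, Vic, Eli, Bo, Jae]
Visit Ivy; enqueue Pia, Rex, Uma → queue [Tao, Vic, Eli, Bo, Jae, Pia, Rex, Uma]
Visit Tao; enqueue Yul → queue [Vic, Eli, Bo, Jae, Pia, Rex, Uma, Yul]
Visit Vic; enqueue Ava → queue [Eli, Bo, Jae, Pia, Rex, Uma, Yul, Ava]
Visit Eli → queue [Bo, Jae, Pia, Rex, Uma, Yul, Ava]
Visit Bo → queue [Jae, Pia, Rex, Uma, Yul, Ava]
Visit Jae → queue [Pia, Rex, Uma, Yul, Ava]
Visit Pia → queue [Rex, Uma, Yul, Ava]
Visit Rex; enqueue Mae → queue [Uma, Yul, Ava, Mae]
Visit Uma → queue [Yul, Ava, Mae]
Visit Yul → queue [Ava, Mae]
Visit Ava → queue [Mae]
Visit Mae → queue []

Visit order: Wes, Ben, Hana, Ivy, Tao, Vic, Eli, Bo, Jae, Pia, Rex, Uma, Yul, Ava, Mae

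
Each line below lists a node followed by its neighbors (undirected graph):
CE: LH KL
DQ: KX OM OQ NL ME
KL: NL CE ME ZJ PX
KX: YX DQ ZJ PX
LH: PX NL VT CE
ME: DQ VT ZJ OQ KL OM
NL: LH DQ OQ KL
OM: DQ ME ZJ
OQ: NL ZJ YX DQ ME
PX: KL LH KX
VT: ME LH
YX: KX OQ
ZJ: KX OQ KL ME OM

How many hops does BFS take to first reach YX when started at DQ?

Level 0: DQ
Level 1: KX, ME, NL, OM, OQ
Level 2: KL, LH, PX, VT, YX, ZJ
Level 3: CE
YX first appears at level 2.

2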